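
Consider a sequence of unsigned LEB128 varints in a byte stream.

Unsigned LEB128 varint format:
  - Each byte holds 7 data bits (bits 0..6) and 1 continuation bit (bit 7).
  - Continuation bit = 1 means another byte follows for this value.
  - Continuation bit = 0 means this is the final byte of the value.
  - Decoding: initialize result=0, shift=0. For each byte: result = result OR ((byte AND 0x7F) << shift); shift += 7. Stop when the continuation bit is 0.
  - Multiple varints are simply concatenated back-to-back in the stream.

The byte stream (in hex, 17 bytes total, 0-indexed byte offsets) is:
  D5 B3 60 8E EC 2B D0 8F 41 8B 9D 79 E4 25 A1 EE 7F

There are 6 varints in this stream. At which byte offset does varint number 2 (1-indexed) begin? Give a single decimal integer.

  byte[0]=0xD5 cont=1 payload=0x55=85: acc |= 85<<0 -> acc=85 shift=7
  byte[1]=0xB3 cont=1 payload=0x33=51: acc |= 51<<7 -> acc=6613 shift=14
  byte[2]=0x60 cont=0 payload=0x60=96: acc |= 96<<14 -> acc=1579477 shift=21 [end]
Varint 1: bytes[0:3] = D5 B3 60 -> value 1579477 (3 byte(s))
  byte[3]=0x8E cont=1 payload=0x0E=14: acc |= 14<<0 -> acc=14 shift=7
  byte[4]=0xEC cont=1 payload=0x6C=108: acc |= 108<<7 -> acc=13838 shift=14
  byte[5]=0x2B cont=0 payload=0x2B=43: acc |= 43<<14 -> acc=718350 shift=21 [end]
Varint 2: bytes[3:6] = 8E EC 2B -> value 718350 (3 byte(s))
  byte[6]=0xD0 cont=1 payload=0x50=80: acc |= 80<<0 -> acc=80 shift=7
  byte[7]=0x8F cont=1 payload=0x0F=15: acc |= 15<<7 -> acc=2000 shift=14
  byte[8]=0x41 cont=0 payload=0x41=65: acc |= 65<<14 -> acc=1066960 shift=21 [end]
Varint 3: bytes[6:9] = D0 8F 41 -> value 1066960 (3 byte(s))
  byte[9]=0x8B cont=1 payload=0x0B=11: acc |= 11<<0 -> acc=11 shift=7
  byte[10]=0x9D cont=1 payload=0x1D=29: acc |= 29<<7 -> acc=3723 shift=14
  byte[11]=0x79 cont=0 payload=0x79=121: acc |= 121<<14 -> acc=1986187 shift=21 [end]
Varint 4: bytes[9:12] = 8B 9D 79 -> value 1986187 (3 byte(s))
  byte[12]=0xE4 cont=1 payload=0x64=100: acc |= 100<<0 -> acc=100 shift=7
  byte[13]=0x25 cont=0 payload=0x25=37: acc |= 37<<7 -> acc=4836 shift=14 [end]
Varint 5: bytes[12:14] = E4 25 -> value 4836 (2 byte(s))
  byte[14]=0xA1 cont=1 payload=0x21=33: acc |= 33<<0 -> acc=33 shift=7
  byte[15]=0xEE cont=1 payload=0x6E=110: acc |= 110<<7 -> acc=14113 shift=14
  byte[16]=0x7F cont=0 payload=0x7F=127: acc |= 127<<14 -> acc=2094881 shift=21 [end]
Varint 6: bytes[14:17] = A1 EE 7F -> value 2094881 (3 byte(s))

Answer: 3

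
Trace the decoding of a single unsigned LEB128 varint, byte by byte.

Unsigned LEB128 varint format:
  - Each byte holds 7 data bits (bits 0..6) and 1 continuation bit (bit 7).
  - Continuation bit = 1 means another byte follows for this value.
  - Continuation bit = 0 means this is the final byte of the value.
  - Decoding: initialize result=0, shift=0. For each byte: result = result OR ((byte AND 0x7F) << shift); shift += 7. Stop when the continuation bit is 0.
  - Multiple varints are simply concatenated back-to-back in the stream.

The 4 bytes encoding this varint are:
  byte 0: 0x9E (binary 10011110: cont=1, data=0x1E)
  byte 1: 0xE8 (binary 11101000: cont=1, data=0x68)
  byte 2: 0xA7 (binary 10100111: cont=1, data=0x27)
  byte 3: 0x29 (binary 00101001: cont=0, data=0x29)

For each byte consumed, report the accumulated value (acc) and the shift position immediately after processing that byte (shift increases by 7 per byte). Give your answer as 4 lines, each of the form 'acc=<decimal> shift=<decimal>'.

Answer: acc=30 shift=7
acc=13342 shift=14
acc=652318 shift=21
acc=86635550 shift=28

Derivation:
byte 0=0x9E: payload=0x1E=30, contrib = 30<<0 = 30; acc -> 30, shift -> 7
byte 1=0xE8: payload=0x68=104, contrib = 104<<7 = 13312; acc -> 13342, shift -> 14
byte 2=0xA7: payload=0x27=39, contrib = 39<<14 = 638976; acc -> 652318, shift -> 21
byte 3=0x29: payload=0x29=41, contrib = 41<<21 = 85983232; acc -> 86635550, shift -> 28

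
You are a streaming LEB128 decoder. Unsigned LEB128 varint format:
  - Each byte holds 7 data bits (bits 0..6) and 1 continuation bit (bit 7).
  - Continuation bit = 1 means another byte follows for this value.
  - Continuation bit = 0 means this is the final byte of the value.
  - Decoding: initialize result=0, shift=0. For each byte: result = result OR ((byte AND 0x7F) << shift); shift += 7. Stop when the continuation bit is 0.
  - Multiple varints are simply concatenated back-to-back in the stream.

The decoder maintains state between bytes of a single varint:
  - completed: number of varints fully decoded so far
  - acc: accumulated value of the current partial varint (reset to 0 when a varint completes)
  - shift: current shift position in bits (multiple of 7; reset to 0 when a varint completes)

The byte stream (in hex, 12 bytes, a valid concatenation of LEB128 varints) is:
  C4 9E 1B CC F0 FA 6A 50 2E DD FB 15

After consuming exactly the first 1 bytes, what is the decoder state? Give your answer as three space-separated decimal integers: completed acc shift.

Answer: 0 68 7

Derivation:
byte[0]=0xC4 cont=1 payload=0x44: acc |= 68<<0 -> completed=0 acc=68 shift=7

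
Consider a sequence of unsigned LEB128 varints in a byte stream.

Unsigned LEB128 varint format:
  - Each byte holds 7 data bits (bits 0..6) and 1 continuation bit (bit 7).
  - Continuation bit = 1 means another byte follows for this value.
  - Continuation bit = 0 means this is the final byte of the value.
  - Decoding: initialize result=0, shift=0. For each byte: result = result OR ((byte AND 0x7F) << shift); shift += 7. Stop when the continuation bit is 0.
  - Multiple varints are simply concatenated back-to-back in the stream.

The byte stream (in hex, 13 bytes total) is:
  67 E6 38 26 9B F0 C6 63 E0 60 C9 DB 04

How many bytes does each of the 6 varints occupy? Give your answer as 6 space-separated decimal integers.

Answer: 1 2 1 4 2 3

Derivation:
  byte[0]=0x67 cont=0 payload=0x67=103: acc |= 103<<0 -> acc=103 shift=7 [end]
Varint 1: bytes[0:1] = 67 -> value 103 (1 byte(s))
  byte[1]=0xE6 cont=1 payload=0x66=102: acc |= 102<<0 -> acc=102 shift=7
  byte[2]=0x38 cont=0 payload=0x38=56: acc |= 56<<7 -> acc=7270 shift=14 [end]
Varint 2: bytes[1:3] = E6 38 -> value 7270 (2 byte(s))
  byte[3]=0x26 cont=0 payload=0x26=38: acc |= 38<<0 -> acc=38 shift=7 [end]
Varint 3: bytes[3:4] = 26 -> value 38 (1 byte(s))
  byte[4]=0x9B cont=1 payload=0x1B=27: acc |= 27<<0 -> acc=27 shift=7
  byte[5]=0xF0 cont=1 payload=0x70=112: acc |= 112<<7 -> acc=14363 shift=14
  byte[6]=0xC6 cont=1 payload=0x46=70: acc |= 70<<14 -> acc=1161243 shift=21
  byte[7]=0x63 cont=0 payload=0x63=99: acc |= 99<<21 -> acc=208779291 shift=28 [end]
Varint 4: bytes[4:8] = 9B F0 C6 63 -> value 208779291 (4 byte(s))
  byte[8]=0xE0 cont=1 payload=0x60=96: acc |= 96<<0 -> acc=96 shift=7
  byte[9]=0x60 cont=0 payload=0x60=96: acc |= 96<<7 -> acc=12384 shift=14 [end]
Varint 5: bytes[8:10] = E0 60 -> value 12384 (2 byte(s))
  byte[10]=0xC9 cont=1 payload=0x49=73: acc |= 73<<0 -> acc=73 shift=7
  byte[11]=0xDB cont=1 payload=0x5B=91: acc |= 91<<7 -> acc=11721 shift=14
  byte[12]=0x04 cont=0 payload=0x04=4: acc |= 4<<14 -> acc=77257 shift=21 [end]
Varint 6: bytes[10:13] = C9 DB 04 -> value 77257 (3 byte(s))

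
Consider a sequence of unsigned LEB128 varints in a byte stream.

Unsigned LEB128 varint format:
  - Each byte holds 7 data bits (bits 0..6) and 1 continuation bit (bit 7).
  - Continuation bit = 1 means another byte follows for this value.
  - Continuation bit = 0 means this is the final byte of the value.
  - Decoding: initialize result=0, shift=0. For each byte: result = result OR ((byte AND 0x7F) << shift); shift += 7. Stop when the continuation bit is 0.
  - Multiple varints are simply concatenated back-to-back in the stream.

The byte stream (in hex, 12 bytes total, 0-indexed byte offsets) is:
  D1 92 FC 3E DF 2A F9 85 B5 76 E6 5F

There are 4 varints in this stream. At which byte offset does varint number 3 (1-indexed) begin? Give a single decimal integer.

  byte[0]=0xD1 cont=1 payload=0x51=81: acc |= 81<<0 -> acc=81 shift=7
  byte[1]=0x92 cont=1 payload=0x12=18: acc |= 18<<7 -> acc=2385 shift=14
  byte[2]=0xFC cont=1 payload=0x7C=124: acc |= 124<<14 -> acc=2034001 shift=21
  byte[3]=0x3E cont=0 payload=0x3E=62: acc |= 62<<21 -> acc=132057425 shift=28 [end]
Varint 1: bytes[0:4] = D1 92 FC 3E -> value 132057425 (4 byte(s))
  byte[4]=0xDF cont=1 payload=0x5F=95: acc |= 95<<0 -> acc=95 shift=7
  byte[5]=0x2A cont=0 payload=0x2A=42: acc |= 42<<7 -> acc=5471 shift=14 [end]
Varint 2: bytes[4:6] = DF 2A -> value 5471 (2 byte(s))
  byte[6]=0xF9 cont=1 payload=0x79=121: acc |= 121<<0 -> acc=121 shift=7
  byte[7]=0x85 cont=1 payload=0x05=5: acc |= 5<<7 -> acc=761 shift=14
  byte[8]=0xB5 cont=1 payload=0x35=53: acc |= 53<<14 -> acc=869113 shift=21
  byte[9]=0x76 cont=0 payload=0x76=118: acc |= 118<<21 -> acc=248333049 shift=28 [end]
Varint 3: bytes[6:10] = F9 85 B5 76 -> value 248333049 (4 byte(s))
  byte[10]=0xE6 cont=1 payload=0x66=102: acc |= 102<<0 -> acc=102 shift=7
  byte[11]=0x5F cont=0 payload=0x5F=95: acc |= 95<<7 -> acc=12262 shift=14 [end]
Varint 4: bytes[10:12] = E6 5F -> value 12262 (2 byte(s))

Answer: 6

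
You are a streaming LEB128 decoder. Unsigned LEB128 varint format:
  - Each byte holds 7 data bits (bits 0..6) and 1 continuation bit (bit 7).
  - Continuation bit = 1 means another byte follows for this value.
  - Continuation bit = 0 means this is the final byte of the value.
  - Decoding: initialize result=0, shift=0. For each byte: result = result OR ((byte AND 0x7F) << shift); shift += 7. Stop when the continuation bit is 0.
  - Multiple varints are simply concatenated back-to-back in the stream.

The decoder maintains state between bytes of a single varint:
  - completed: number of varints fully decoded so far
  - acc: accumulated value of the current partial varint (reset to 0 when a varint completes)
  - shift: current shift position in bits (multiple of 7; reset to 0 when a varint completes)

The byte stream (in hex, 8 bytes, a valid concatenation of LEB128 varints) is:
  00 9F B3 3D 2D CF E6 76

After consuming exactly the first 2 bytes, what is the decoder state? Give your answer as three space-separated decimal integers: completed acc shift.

byte[0]=0x00 cont=0 payload=0x00: varint #1 complete (value=0); reset -> completed=1 acc=0 shift=0
byte[1]=0x9F cont=1 payload=0x1F: acc |= 31<<0 -> completed=1 acc=31 shift=7

Answer: 1 31 7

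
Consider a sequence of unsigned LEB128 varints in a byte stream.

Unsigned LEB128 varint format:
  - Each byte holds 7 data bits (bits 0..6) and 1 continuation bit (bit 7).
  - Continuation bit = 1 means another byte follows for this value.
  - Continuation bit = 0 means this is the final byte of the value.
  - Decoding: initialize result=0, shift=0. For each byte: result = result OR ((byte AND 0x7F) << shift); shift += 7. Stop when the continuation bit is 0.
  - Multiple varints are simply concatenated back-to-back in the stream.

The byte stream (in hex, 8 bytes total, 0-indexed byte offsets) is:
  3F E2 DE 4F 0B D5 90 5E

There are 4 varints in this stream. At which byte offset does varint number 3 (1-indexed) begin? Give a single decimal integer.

  byte[0]=0x3F cont=0 payload=0x3F=63: acc |= 63<<0 -> acc=63 shift=7 [end]
Varint 1: bytes[0:1] = 3F -> value 63 (1 byte(s))
  byte[1]=0xE2 cont=1 payload=0x62=98: acc |= 98<<0 -> acc=98 shift=7
  byte[2]=0xDE cont=1 payload=0x5E=94: acc |= 94<<7 -> acc=12130 shift=14
  byte[3]=0x4F cont=0 payload=0x4F=79: acc |= 79<<14 -> acc=1306466 shift=21 [end]
Varint 2: bytes[1:4] = E2 DE 4F -> value 1306466 (3 byte(s))
  byte[4]=0x0B cont=0 payload=0x0B=11: acc |= 11<<0 -> acc=11 shift=7 [end]
Varint 3: bytes[4:5] = 0B -> value 11 (1 byte(s))
  byte[5]=0xD5 cont=1 payload=0x55=85: acc |= 85<<0 -> acc=85 shift=7
  byte[6]=0x90 cont=1 payload=0x10=16: acc |= 16<<7 -> acc=2133 shift=14
  byte[7]=0x5E cont=0 payload=0x5E=94: acc |= 94<<14 -> acc=1542229 shift=21 [end]
Varint 4: bytes[5:8] = D5 90 5E -> value 1542229 (3 byte(s))

Answer: 4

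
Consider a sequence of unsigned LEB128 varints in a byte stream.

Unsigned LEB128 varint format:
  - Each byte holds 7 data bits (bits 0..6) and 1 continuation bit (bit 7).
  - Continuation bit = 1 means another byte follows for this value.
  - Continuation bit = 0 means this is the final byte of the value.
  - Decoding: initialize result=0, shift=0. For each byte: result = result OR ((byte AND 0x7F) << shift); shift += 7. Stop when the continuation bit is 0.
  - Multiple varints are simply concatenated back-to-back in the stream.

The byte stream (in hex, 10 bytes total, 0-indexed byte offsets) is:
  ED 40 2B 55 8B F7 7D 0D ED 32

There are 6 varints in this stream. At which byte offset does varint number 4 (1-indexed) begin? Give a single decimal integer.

  byte[0]=0xED cont=1 payload=0x6D=109: acc |= 109<<0 -> acc=109 shift=7
  byte[1]=0x40 cont=0 payload=0x40=64: acc |= 64<<7 -> acc=8301 shift=14 [end]
Varint 1: bytes[0:2] = ED 40 -> value 8301 (2 byte(s))
  byte[2]=0x2B cont=0 payload=0x2B=43: acc |= 43<<0 -> acc=43 shift=7 [end]
Varint 2: bytes[2:3] = 2B -> value 43 (1 byte(s))
  byte[3]=0x55 cont=0 payload=0x55=85: acc |= 85<<0 -> acc=85 shift=7 [end]
Varint 3: bytes[3:4] = 55 -> value 85 (1 byte(s))
  byte[4]=0x8B cont=1 payload=0x0B=11: acc |= 11<<0 -> acc=11 shift=7
  byte[5]=0xF7 cont=1 payload=0x77=119: acc |= 119<<7 -> acc=15243 shift=14
  byte[6]=0x7D cont=0 payload=0x7D=125: acc |= 125<<14 -> acc=2063243 shift=21 [end]
Varint 4: bytes[4:7] = 8B F7 7D -> value 2063243 (3 byte(s))
  byte[7]=0x0D cont=0 payload=0x0D=13: acc |= 13<<0 -> acc=13 shift=7 [end]
Varint 5: bytes[7:8] = 0D -> value 13 (1 byte(s))
  byte[8]=0xED cont=1 payload=0x6D=109: acc |= 109<<0 -> acc=109 shift=7
  byte[9]=0x32 cont=0 payload=0x32=50: acc |= 50<<7 -> acc=6509 shift=14 [end]
Varint 6: bytes[8:10] = ED 32 -> value 6509 (2 byte(s))

Answer: 4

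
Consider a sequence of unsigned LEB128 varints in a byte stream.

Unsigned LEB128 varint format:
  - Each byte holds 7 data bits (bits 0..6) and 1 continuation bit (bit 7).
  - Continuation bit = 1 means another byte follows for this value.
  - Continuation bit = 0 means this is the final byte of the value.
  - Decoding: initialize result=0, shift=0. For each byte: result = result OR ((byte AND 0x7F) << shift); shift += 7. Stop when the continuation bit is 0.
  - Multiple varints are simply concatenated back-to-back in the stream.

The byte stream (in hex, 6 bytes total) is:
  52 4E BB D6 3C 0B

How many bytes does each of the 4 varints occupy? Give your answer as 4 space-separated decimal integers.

Answer: 1 1 3 1

Derivation:
  byte[0]=0x52 cont=0 payload=0x52=82: acc |= 82<<0 -> acc=82 shift=7 [end]
Varint 1: bytes[0:1] = 52 -> value 82 (1 byte(s))
  byte[1]=0x4E cont=0 payload=0x4E=78: acc |= 78<<0 -> acc=78 shift=7 [end]
Varint 2: bytes[1:2] = 4E -> value 78 (1 byte(s))
  byte[2]=0xBB cont=1 payload=0x3B=59: acc |= 59<<0 -> acc=59 shift=7
  byte[3]=0xD6 cont=1 payload=0x56=86: acc |= 86<<7 -> acc=11067 shift=14
  byte[4]=0x3C cont=0 payload=0x3C=60: acc |= 60<<14 -> acc=994107 shift=21 [end]
Varint 3: bytes[2:5] = BB D6 3C -> value 994107 (3 byte(s))
  byte[5]=0x0B cont=0 payload=0x0B=11: acc |= 11<<0 -> acc=11 shift=7 [end]
Varint 4: bytes[5:6] = 0B -> value 11 (1 byte(s))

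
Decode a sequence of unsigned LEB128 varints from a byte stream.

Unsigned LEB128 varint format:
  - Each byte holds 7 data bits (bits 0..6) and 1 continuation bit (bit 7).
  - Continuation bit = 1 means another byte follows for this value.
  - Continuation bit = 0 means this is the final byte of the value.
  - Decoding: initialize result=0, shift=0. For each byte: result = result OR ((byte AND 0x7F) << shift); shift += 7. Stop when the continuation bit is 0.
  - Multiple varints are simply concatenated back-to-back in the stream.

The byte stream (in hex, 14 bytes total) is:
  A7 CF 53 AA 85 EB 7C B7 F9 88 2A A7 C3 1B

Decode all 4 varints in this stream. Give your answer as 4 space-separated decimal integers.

Answer: 1370023 261800618 88226999 450983

Derivation:
  byte[0]=0xA7 cont=1 payload=0x27=39: acc |= 39<<0 -> acc=39 shift=7
  byte[1]=0xCF cont=1 payload=0x4F=79: acc |= 79<<7 -> acc=10151 shift=14
  byte[2]=0x53 cont=0 payload=0x53=83: acc |= 83<<14 -> acc=1370023 shift=21 [end]
Varint 1: bytes[0:3] = A7 CF 53 -> value 1370023 (3 byte(s))
  byte[3]=0xAA cont=1 payload=0x2A=42: acc |= 42<<0 -> acc=42 shift=7
  byte[4]=0x85 cont=1 payload=0x05=5: acc |= 5<<7 -> acc=682 shift=14
  byte[5]=0xEB cont=1 payload=0x6B=107: acc |= 107<<14 -> acc=1753770 shift=21
  byte[6]=0x7C cont=0 payload=0x7C=124: acc |= 124<<21 -> acc=261800618 shift=28 [end]
Varint 2: bytes[3:7] = AA 85 EB 7C -> value 261800618 (4 byte(s))
  byte[7]=0xB7 cont=1 payload=0x37=55: acc |= 55<<0 -> acc=55 shift=7
  byte[8]=0xF9 cont=1 payload=0x79=121: acc |= 121<<7 -> acc=15543 shift=14
  byte[9]=0x88 cont=1 payload=0x08=8: acc |= 8<<14 -> acc=146615 shift=21
  byte[10]=0x2A cont=0 payload=0x2A=42: acc |= 42<<21 -> acc=88226999 shift=28 [end]
Varint 3: bytes[7:11] = B7 F9 88 2A -> value 88226999 (4 byte(s))
  byte[11]=0xA7 cont=1 payload=0x27=39: acc |= 39<<0 -> acc=39 shift=7
  byte[12]=0xC3 cont=1 payload=0x43=67: acc |= 67<<7 -> acc=8615 shift=14
  byte[13]=0x1B cont=0 payload=0x1B=27: acc |= 27<<14 -> acc=450983 shift=21 [end]
Varint 4: bytes[11:14] = A7 C3 1B -> value 450983 (3 byte(s))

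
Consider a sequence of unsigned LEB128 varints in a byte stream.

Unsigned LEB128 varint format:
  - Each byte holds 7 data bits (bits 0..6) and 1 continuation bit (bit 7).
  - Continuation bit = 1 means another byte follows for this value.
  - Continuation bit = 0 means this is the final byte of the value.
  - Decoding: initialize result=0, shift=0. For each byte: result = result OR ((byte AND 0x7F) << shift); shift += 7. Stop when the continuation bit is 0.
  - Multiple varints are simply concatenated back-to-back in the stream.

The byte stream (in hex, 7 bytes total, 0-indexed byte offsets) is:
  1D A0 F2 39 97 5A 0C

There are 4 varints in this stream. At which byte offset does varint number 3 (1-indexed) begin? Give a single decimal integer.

  byte[0]=0x1D cont=0 payload=0x1D=29: acc |= 29<<0 -> acc=29 shift=7 [end]
Varint 1: bytes[0:1] = 1D -> value 29 (1 byte(s))
  byte[1]=0xA0 cont=1 payload=0x20=32: acc |= 32<<0 -> acc=32 shift=7
  byte[2]=0xF2 cont=1 payload=0x72=114: acc |= 114<<7 -> acc=14624 shift=14
  byte[3]=0x39 cont=0 payload=0x39=57: acc |= 57<<14 -> acc=948512 shift=21 [end]
Varint 2: bytes[1:4] = A0 F2 39 -> value 948512 (3 byte(s))
  byte[4]=0x97 cont=1 payload=0x17=23: acc |= 23<<0 -> acc=23 shift=7
  byte[5]=0x5A cont=0 payload=0x5A=90: acc |= 90<<7 -> acc=11543 shift=14 [end]
Varint 3: bytes[4:6] = 97 5A -> value 11543 (2 byte(s))
  byte[6]=0x0C cont=0 payload=0x0C=12: acc |= 12<<0 -> acc=12 shift=7 [end]
Varint 4: bytes[6:7] = 0C -> value 12 (1 byte(s))

Answer: 4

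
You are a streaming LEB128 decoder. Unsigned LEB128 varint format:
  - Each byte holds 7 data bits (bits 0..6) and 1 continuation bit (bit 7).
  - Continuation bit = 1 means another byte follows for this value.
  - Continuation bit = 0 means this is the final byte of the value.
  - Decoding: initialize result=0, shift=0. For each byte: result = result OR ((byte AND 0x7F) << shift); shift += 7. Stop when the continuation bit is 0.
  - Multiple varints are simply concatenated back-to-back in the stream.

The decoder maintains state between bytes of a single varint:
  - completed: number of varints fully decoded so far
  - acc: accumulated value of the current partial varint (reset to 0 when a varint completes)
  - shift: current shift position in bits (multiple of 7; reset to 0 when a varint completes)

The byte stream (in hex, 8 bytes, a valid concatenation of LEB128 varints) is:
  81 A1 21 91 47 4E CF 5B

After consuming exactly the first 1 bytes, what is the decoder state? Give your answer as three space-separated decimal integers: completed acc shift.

byte[0]=0x81 cont=1 payload=0x01: acc |= 1<<0 -> completed=0 acc=1 shift=7

Answer: 0 1 7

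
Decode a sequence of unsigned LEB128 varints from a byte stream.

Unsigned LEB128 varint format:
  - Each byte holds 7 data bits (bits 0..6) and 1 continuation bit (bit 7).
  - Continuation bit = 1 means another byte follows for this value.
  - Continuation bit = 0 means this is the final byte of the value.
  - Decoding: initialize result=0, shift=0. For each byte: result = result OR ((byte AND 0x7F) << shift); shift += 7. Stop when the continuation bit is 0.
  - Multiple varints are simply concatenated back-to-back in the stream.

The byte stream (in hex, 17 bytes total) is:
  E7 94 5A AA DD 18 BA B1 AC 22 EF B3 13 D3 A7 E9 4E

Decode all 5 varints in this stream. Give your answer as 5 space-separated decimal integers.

Answer: 1477223 405162 72030394 317935 165303251

Derivation:
  byte[0]=0xE7 cont=1 payload=0x67=103: acc |= 103<<0 -> acc=103 shift=7
  byte[1]=0x94 cont=1 payload=0x14=20: acc |= 20<<7 -> acc=2663 shift=14
  byte[2]=0x5A cont=0 payload=0x5A=90: acc |= 90<<14 -> acc=1477223 shift=21 [end]
Varint 1: bytes[0:3] = E7 94 5A -> value 1477223 (3 byte(s))
  byte[3]=0xAA cont=1 payload=0x2A=42: acc |= 42<<0 -> acc=42 shift=7
  byte[4]=0xDD cont=1 payload=0x5D=93: acc |= 93<<7 -> acc=11946 shift=14
  byte[5]=0x18 cont=0 payload=0x18=24: acc |= 24<<14 -> acc=405162 shift=21 [end]
Varint 2: bytes[3:6] = AA DD 18 -> value 405162 (3 byte(s))
  byte[6]=0xBA cont=1 payload=0x3A=58: acc |= 58<<0 -> acc=58 shift=7
  byte[7]=0xB1 cont=1 payload=0x31=49: acc |= 49<<7 -> acc=6330 shift=14
  byte[8]=0xAC cont=1 payload=0x2C=44: acc |= 44<<14 -> acc=727226 shift=21
  byte[9]=0x22 cont=0 payload=0x22=34: acc |= 34<<21 -> acc=72030394 shift=28 [end]
Varint 3: bytes[6:10] = BA B1 AC 22 -> value 72030394 (4 byte(s))
  byte[10]=0xEF cont=1 payload=0x6F=111: acc |= 111<<0 -> acc=111 shift=7
  byte[11]=0xB3 cont=1 payload=0x33=51: acc |= 51<<7 -> acc=6639 shift=14
  byte[12]=0x13 cont=0 payload=0x13=19: acc |= 19<<14 -> acc=317935 shift=21 [end]
Varint 4: bytes[10:13] = EF B3 13 -> value 317935 (3 byte(s))
  byte[13]=0xD3 cont=1 payload=0x53=83: acc |= 83<<0 -> acc=83 shift=7
  byte[14]=0xA7 cont=1 payload=0x27=39: acc |= 39<<7 -> acc=5075 shift=14
  byte[15]=0xE9 cont=1 payload=0x69=105: acc |= 105<<14 -> acc=1725395 shift=21
  byte[16]=0x4E cont=0 payload=0x4E=78: acc |= 78<<21 -> acc=165303251 shift=28 [end]
Varint 5: bytes[13:17] = D3 A7 E9 4E -> value 165303251 (4 byte(s))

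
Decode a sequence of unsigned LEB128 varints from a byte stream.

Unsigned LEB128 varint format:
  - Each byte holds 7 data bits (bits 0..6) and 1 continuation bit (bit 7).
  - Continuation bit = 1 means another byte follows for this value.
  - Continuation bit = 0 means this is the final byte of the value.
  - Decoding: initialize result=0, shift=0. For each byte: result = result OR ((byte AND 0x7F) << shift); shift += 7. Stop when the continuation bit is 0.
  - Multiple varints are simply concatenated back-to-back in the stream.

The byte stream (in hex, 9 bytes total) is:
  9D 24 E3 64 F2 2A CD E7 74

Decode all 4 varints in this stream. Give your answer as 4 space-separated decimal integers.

Answer: 4637 12899 5490 1913805

Derivation:
  byte[0]=0x9D cont=1 payload=0x1D=29: acc |= 29<<0 -> acc=29 shift=7
  byte[1]=0x24 cont=0 payload=0x24=36: acc |= 36<<7 -> acc=4637 shift=14 [end]
Varint 1: bytes[0:2] = 9D 24 -> value 4637 (2 byte(s))
  byte[2]=0xE3 cont=1 payload=0x63=99: acc |= 99<<0 -> acc=99 shift=7
  byte[3]=0x64 cont=0 payload=0x64=100: acc |= 100<<7 -> acc=12899 shift=14 [end]
Varint 2: bytes[2:4] = E3 64 -> value 12899 (2 byte(s))
  byte[4]=0xF2 cont=1 payload=0x72=114: acc |= 114<<0 -> acc=114 shift=7
  byte[5]=0x2A cont=0 payload=0x2A=42: acc |= 42<<7 -> acc=5490 shift=14 [end]
Varint 3: bytes[4:6] = F2 2A -> value 5490 (2 byte(s))
  byte[6]=0xCD cont=1 payload=0x4D=77: acc |= 77<<0 -> acc=77 shift=7
  byte[7]=0xE7 cont=1 payload=0x67=103: acc |= 103<<7 -> acc=13261 shift=14
  byte[8]=0x74 cont=0 payload=0x74=116: acc |= 116<<14 -> acc=1913805 shift=21 [end]
Varint 4: bytes[6:9] = CD E7 74 -> value 1913805 (3 byte(s))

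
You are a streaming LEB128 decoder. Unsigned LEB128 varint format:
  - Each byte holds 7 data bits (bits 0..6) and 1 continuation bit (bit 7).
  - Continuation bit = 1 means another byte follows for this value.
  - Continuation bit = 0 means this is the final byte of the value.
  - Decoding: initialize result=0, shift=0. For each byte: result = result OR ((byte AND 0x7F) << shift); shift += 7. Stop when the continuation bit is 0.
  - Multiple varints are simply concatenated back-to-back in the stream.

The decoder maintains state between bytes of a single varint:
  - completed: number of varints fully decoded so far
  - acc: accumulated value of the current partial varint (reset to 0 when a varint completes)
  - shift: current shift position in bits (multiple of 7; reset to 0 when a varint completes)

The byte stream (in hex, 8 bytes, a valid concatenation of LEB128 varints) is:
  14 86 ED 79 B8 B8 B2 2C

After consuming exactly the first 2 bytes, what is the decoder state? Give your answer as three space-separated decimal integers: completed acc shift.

Answer: 1 6 7

Derivation:
byte[0]=0x14 cont=0 payload=0x14: varint #1 complete (value=20); reset -> completed=1 acc=0 shift=0
byte[1]=0x86 cont=1 payload=0x06: acc |= 6<<0 -> completed=1 acc=6 shift=7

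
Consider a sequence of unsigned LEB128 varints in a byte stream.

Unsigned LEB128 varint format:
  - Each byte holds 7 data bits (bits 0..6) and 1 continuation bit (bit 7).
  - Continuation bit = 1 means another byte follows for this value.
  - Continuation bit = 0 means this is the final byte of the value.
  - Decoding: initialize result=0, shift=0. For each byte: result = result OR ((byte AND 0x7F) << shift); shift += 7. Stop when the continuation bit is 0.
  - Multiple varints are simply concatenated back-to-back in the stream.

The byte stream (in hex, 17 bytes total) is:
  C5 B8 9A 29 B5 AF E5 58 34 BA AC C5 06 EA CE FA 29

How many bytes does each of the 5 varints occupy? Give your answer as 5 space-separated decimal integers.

  byte[0]=0xC5 cont=1 payload=0x45=69: acc |= 69<<0 -> acc=69 shift=7
  byte[1]=0xB8 cont=1 payload=0x38=56: acc |= 56<<7 -> acc=7237 shift=14
  byte[2]=0x9A cont=1 payload=0x1A=26: acc |= 26<<14 -> acc=433221 shift=21
  byte[3]=0x29 cont=0 payload=0x29=41: acc |= 41<<21 -> acc=86416453 shift=28 [end]
Varint 1: bytes[0:4] = C5 B8 9A 29 -> value 86416453 (4 byte(s))
  byte[4]=0xB5 cont=1 payload=0x35=53: acc |= 53<<0 -> acc=53 shift=7
  byte[5]=0xAF cont=1 payload=0x2F=47: acc |= 47<<7 -> acc=6069 shift=14
  byte[6]=0xE5 cont=1 payload=0x65=101: acc |= 101<<14 -> acc=1660853 shift=21
  byte[7]=0x58 cont=0 payload=0x58=88: acc |= 88<<21 -> acc=186210229 shift=28 [end]
Varint 2: bytes[4:8] = B5 AF E5 58 -> value 186210229 (4 byte(s))
  byte[8]=0x34 cont=0 payload=0x34=52: acc |= 52<<0 -> acc=52 shift=7 [end]
Varint 3: bytes[8:9] = 34 -> value 52 (1 byte(s))
  byte[9]=0xBA cont=1 payload=0x3A=58: acc |= 58<<0 -> acc=58 shift=7
  byte[10]=0xAC cont=1 payload=0x2C=44: acc |= 44<<7 -> acc=5690 shift=14
  byte[11]=0xC5 cont=1 payload=0x45=69: acc |= 69<<14 -> acc=1136186 shift=21
  byte[12]=0x06 cont=0 payload=0x06=6: acc |= 6<<21 -> acc=13719098 shift=28 [end]
Varint 4: bytes[9:13] = BA AC C5 06 -> value 13719098 (4 byte(s))
  byte[13]=0xEA cont=1 payload=0x6A=106: acc |= 106<<0 -> acc=106 shift=7
  byte[14]=0xCE cont=1 payload=0x4E=78: acc |= 78<<7 -> acc=10090 shift=14
  byte[15]=0xFA cont=1 payload=0x7A=122: acc |= 122<<14 -> acc=2008938 shift=21
  byte[16]=0x29 cont=0 payload=0x29=41: acc |= 41<<21 -> acc=87992170 shift=28 [end]
Varint 5: bytes[13:17] = EA CE FA 29 -> value 87992170 (4 byte(s))

Answer: 4 4 1 4 4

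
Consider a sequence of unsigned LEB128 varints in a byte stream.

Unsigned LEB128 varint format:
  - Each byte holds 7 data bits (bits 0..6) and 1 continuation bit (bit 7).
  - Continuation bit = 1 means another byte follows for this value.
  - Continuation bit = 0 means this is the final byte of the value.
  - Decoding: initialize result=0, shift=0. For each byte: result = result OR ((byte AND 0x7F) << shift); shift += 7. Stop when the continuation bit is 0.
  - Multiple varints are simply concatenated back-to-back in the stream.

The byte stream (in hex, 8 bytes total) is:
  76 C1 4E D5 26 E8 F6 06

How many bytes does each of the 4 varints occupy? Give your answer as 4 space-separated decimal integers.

  byte[0]=0x76 cont=0 payload=0x76=118: acc |= 118<<0 -> acc=118 shift=7 [end]
Varint 1: bytes[0:1] = 76 -> value 118 (1 byte(s))
  byte[1]=0xC1 cont=1 payload=0x41=65: acc |= 65<<0 -> acc=65 shift=7
  byte[2]=0x4E cont=0 payload=0x4E=78: acc |= 78<<7 -> acc=10049 shift=14 [end]
Varint 2: bytes[1:3] = C1 4E -> value 10049 (2 byte(s))
  byte[3]=0xD5 cont=1 payload=0x55=85: acc |= 85<<0 -> acc=85 shift=7
  byte[4]=0x26 cont=0 payload=0x26=38: acc |= 38<<7 -> acc=4949 shift=14 [end]
Varint 3: bytes[3:5] = D5 26 -> value 4949 (2 byte(s))
  byte[5]=0xE8 cont=1 payload=0x68=104: acc |= 104<<0 -> acc=104 shift=7
  byte[6]=0xF6 cont=1 payload=0x76=118: acc |= 118<<7 -> acc=15208 shift=14
  byte[7]=0x06 cont=0 payload=0x06=6: acc |= 6<<14 -> acc=113512 shift=21 [end]
Varint 4: bytes[5:8] = E8 F6 06 -> value 113512 (3 byte(s))

Answer: 1 2 2 3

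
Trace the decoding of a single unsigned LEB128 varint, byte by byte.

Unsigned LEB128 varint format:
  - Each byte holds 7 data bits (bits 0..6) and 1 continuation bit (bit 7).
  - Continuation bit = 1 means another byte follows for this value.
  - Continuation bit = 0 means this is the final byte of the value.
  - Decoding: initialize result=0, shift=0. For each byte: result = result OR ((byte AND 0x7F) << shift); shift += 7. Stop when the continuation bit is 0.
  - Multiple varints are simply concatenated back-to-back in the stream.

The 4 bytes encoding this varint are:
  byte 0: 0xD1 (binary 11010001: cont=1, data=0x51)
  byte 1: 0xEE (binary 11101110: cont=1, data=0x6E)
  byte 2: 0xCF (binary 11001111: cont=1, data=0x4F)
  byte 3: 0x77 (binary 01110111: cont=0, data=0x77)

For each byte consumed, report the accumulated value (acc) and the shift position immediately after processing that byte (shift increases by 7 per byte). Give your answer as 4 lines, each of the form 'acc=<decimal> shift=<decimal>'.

Answer: acc=81 shift=7
acc=14161 shift=14
acc=1308497 shift=21
acc=250869585 shift=28

Derivation:
byte 0=0xD1: payload=0x51=81, contrib = 81<<0 = 81; acc -> 81, shift -> 7
byte 1=0xEE: payload=0x6E=110, contrib = 110<<7 = 14080; acc -> 14161, shift -> 14
byte 2=0xCF: payload=0x4F=79, contrib = 79<<14 = 1294336; acc -> 1308497, shift -> 21
byte 3=0x77: payload=0x77=119, contrib = 119<<21 = 249561088; acc -> 250869585, shift -> 28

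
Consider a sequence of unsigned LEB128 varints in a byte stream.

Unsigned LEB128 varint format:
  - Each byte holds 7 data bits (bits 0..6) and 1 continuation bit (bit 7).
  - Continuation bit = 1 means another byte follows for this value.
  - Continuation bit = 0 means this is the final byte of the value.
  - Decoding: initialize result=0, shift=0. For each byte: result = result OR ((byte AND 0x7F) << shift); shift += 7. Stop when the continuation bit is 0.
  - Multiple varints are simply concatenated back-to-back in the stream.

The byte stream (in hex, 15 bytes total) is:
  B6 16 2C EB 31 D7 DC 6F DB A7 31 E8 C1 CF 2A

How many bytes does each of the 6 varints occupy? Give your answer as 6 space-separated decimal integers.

Answer: 2 1 2 3 3 4

Derivation:
  byte[0]=0xB6 cont=1 payload=0x36=54: acc |= 54<<0 -> acc=54 shift=7
  byte[1]=0x16 cont=0 payload=0x16=22: acc |= 22<<7 -> acc=2870 shift=14 [end]
Varint 1: bytes[0:2] = B6 16 -> value 2870 (2 byte(s))
  byte[2]=0x2C cont=0 payload=0x2C=44: acc |= 44<<0 -> acc=44 shift=7 [end]
Varint 2: bytes[2:3] = 2C -> value 44 (1 byte(s))
  byte[3]=0xEB cont=1 payload=0x6B=107: acc |= 107<<0 -> acc=107 shift=7
  byte[4]=0x31 cont=0 payload=0x31=49: acc |= 49<<7 -> acc=6379 shift=14 [end]
Varint 3: bytes[3:5] = EB 31 -> value 6379 (2 byte(s))
  byte[5]=0xD7 cont=1 payload=0x57=87: acc |= 87<<0 -> acc=87 shift=7
  byte[6]=0xDC cont=1 payload=0x5C=92: acc |= 92<<7 -> acc=11863 shift=14
  byte[7]=0x6F cont=0 payload=0x6F=111: acc |= 111<<14 -> acc=1830487 shift=21 [end]
Varint 4: bytes[5:8] = D7 DC 6F -> value 1830487 (3 byte(s))
  byte[8]=0xDB cont=1 payload=0x5B=91: acc |= 91<<0 -> acc=91 shift=7
  byte[9]=0xA7 cont=1 payload=0x27=39: acc |= 39<<7 -> acc=5083 shift=14
  byte[10]=0x31 cont=0 payload=0x31=49: acc |= 49<<14 -> acc=807899 shift=21 [end]
Varint 5: bytes[8:11] = DB A7 31 -> value 807899 (3 byte(s))
  byte[11]=0xE8 cont=1 payload=0x68=104: acc |= 104<<0 -> acc=104 shift=7
  byte[12]=0xC1 cont=1 payload=0x41=65: acc |= 65<<7 -> acc=8424 shift=14
  byte[13]=0xCF cont=1 payload=0x4F=79: acc |= 79<<14 -> acc=1302760 shift=21
  byte[14]=0x2A cont=0 payload=0x2A=42: acc |= 42<<21 -> acc=89383144 shift=28 [end]
Varint 6: bytes[11:15] = E8 C1 CF 2A -> value 89383144 (4 byte(s))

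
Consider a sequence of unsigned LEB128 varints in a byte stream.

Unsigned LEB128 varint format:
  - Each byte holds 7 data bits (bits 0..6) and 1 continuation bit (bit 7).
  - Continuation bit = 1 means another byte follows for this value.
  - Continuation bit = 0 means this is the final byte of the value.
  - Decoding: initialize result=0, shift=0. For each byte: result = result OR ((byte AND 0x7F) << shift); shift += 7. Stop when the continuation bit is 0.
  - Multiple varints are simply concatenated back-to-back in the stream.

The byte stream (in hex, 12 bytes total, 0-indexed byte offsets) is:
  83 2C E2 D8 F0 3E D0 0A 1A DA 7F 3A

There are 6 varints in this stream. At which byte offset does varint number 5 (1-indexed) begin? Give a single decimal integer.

  byte[0]=0x83 cont=1 payload=0x03=3: acc |= 3<<0 -> acc=3 shift=7
  byte[1]=0x2C cont=0 payload=0x2C=44: acc |= 44<<7 -> acc=5635 shift=14 [end]
Varint 1: bytes[0:2] = 83 2C -> value 5635 (2 byte(s))
  byte[2]=0xE2 cont=1 payload=0x62=98: acc |= 98<<0 -> acc=98 shift=7
  byte[3]=0xD8 cont=1 payload=0x58=88: acc |= 88<<7 -> acc=11362 shift=14
  byte[4]=0xF0 cont=1 payload=0x70=112: acc |= 112<<14 -> acc=1846370 shift=21
  byte[5]=0x3E cont=0 payload=0x3E=62: acc |= 62<<21 -> acc=131869794 shift=28 [end]
Varint 2: bytes[2:6] = E2 D8 F0 3E -> value 131869794 (4 byte(s))
  byte[6]=0xD0 cont=1 payload=0x50=80: acc |= 80<<0 -> acc=80 shift=7
  byte[7]=0x0A cont=0 payload=0x0A=10: acc |= 10<<7 -> acc=1360 shift=14 [end]
Varint 3: bytes[6:8] = D0 0A -> value 1360 (2 byte(s))
  byte[8]=0x1A cont=0 payload=0x1A=26: acc |= 26<<0 -> acc=26 shift=7 [end]
Varint 4: bytes[8:9] = 1A -> value 26 (1 byte(s))
  byte[9]=0xDA cont=1 payload=0x5A=90: acc |= 90<<0 -> acc=90 shift=7
  byte[10]=0x7F cont=0 payload=0x7F=127: acc |= 127<<7 -> acc=16346 shift=14 [end]
Varint 5: bytes[9:11] = DA 7F -> value 16346 (2 byte(s))
  byte[11]=0x3A cont=0 payload=0x3A=58: acc |= 58<<0 -> acc=58 shift=7 [end]
Varint 6: bytes[11:12] = 3A -> value 58 (1 byte(s))

Answer: 9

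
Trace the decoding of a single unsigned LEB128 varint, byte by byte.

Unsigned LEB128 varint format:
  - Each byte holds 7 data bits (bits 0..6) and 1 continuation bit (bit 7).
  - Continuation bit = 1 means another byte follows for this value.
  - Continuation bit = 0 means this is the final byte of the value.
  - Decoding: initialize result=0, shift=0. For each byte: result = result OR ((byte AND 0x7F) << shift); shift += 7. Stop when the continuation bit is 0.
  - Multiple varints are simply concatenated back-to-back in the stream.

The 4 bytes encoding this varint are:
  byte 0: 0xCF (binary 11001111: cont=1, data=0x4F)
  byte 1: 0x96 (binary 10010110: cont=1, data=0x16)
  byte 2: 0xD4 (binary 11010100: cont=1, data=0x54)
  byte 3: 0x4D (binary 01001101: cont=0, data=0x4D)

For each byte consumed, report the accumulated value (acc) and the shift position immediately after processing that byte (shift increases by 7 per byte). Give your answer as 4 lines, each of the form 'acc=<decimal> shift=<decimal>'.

byte 0=0xCF: payload=0x4F=79, contrib = 79<<0 = 79; acc -> 79, shift -> 7
byte 1=0x96: payload=0x16=22, contrib = 22<<7 = 2816; acc -> 2895, shift -> 14
byte 2=0xD4: payload=0x54=84, contrib = 84<<14 = 1376256; acc -> 1379151, shift -> 21
byte 3=0x4D: payload=0x4D=77, contrib = 77<<21 = 161480704; acc -> 162859855, shift -> 28

Answer: acc=79 shift=7
acc=2895 shift=14
acc=1379151 shift=21
acc=162859855 shift=28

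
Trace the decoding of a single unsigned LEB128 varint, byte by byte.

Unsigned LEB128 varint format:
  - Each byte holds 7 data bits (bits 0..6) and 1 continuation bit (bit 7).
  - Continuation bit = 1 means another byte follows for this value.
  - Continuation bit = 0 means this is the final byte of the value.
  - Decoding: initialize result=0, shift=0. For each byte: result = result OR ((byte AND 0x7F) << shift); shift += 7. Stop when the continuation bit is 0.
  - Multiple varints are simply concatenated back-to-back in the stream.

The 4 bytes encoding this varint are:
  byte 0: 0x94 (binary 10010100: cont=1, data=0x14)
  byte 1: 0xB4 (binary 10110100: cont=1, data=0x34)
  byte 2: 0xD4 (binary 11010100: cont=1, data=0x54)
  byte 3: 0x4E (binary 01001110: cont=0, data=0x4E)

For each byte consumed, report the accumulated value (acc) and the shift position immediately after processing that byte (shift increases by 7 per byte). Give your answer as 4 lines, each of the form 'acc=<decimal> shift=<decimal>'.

Answer: acc=20 shift=7
acc=6676 shift=14
acc=1382932 shift=21
acc=164960788 shift=28

Derivation:
byte 0=0x94: payload=0x14=20, contrib = 20<<0 = 20; acc -> 20, shift -> 7
byte 1=0xB4: payload=0x34=52, contrib = 52<<7 = 6656; acc -> 6676, shift -> 14
byte 2=0xD4: payload=0x54=84, contrib = 84<<14 = 1376256; acc -> 1382932, shift -> 21
byte 3=0x4E: payload=0x4E=78, contrib = 78<<21 = 163577856; acc -> 164960788, shift -> 28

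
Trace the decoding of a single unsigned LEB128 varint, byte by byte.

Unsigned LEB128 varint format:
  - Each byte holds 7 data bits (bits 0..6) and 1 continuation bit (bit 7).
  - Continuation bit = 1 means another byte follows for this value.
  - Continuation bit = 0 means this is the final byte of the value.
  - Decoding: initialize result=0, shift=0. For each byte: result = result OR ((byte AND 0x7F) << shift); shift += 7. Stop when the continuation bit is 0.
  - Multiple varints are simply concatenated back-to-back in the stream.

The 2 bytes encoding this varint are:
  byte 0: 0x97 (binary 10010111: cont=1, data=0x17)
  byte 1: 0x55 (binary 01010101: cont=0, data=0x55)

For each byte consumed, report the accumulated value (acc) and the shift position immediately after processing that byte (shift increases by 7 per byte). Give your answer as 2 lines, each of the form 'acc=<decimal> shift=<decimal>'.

byte 0=0x97: payload=0x17=23, contrib = 23<<0 = 23; acc -> 23, shift -> 7
byte 1=0x55: payload=0x55=85, contrib = 85<<7 = 10880; acc -> 10903, shift -> 14

Answer: acc=23 shift=7
acc=10903 shift=14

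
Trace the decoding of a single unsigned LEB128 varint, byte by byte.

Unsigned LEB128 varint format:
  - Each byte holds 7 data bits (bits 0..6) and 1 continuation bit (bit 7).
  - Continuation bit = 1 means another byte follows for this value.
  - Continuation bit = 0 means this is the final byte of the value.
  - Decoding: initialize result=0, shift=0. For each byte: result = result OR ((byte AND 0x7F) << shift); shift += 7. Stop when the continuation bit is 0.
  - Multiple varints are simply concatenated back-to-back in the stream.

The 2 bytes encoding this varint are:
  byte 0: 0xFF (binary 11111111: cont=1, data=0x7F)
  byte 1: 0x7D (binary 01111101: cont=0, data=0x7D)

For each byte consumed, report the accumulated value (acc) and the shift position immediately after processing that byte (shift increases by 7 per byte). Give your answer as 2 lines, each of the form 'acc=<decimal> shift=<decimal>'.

Answer: acc=127 shift=7
acc=16127 shift=14

Derivation:
byte 0=0xFF: payload=0x7F=127, contrib = 127<<0 = 127; acc -> 127, shift -> 7
byte 1=0x7D: payload=0x7D=125, contrib = 125<<7 = 16000; acc -> 16127, shift -> 14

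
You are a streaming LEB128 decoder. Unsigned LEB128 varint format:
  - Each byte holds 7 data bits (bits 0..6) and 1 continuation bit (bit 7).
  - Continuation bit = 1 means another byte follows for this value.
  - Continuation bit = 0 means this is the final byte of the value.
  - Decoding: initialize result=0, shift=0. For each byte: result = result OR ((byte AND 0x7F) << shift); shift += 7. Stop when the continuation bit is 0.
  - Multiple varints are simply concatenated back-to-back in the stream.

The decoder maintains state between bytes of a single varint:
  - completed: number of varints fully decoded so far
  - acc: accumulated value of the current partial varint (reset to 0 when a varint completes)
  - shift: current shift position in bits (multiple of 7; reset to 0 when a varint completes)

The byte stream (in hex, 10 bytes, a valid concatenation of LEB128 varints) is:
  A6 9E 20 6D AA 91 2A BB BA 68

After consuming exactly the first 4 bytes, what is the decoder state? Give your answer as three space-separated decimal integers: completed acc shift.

Answer: 2 0 0

Derivation:
byte[0]=0xA6 cont=1 payload=0x26: acc |= 38<<0 -> completed=0 acc=38 shift=7
byte[1]=0x9E cont=1 payload=0x1E: acc |= 30<<7 -> completed=0 acc=3878 shift=14
byte[2]=0x20 cont=0 payload=0x20: varint #1 complete (value=528166); reset -> completed=1 acc=0 shift=0
byte[3]=0x6D cont=0 payload=0x6D: varint #2 complete (value=109); reset -> completed=2 acc=0 shift=0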